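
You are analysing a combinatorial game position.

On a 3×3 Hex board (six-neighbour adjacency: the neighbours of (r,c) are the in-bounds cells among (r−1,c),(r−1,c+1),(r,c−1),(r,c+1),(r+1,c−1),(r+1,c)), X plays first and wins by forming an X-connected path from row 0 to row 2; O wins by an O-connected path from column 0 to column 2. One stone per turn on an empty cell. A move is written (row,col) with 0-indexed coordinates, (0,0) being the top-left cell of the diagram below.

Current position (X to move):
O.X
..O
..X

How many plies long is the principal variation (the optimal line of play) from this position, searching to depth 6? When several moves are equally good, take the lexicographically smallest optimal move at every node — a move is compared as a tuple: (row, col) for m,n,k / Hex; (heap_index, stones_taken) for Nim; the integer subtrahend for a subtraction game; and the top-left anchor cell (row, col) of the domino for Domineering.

PV length from [O.X/..O/..X]: 5 plies

[O.X/..O/..X] X move#1: (0,1):-1/OXX/..O/..X, (1,0):-1/O.X/X.O/..X, (1,1):+1/O.X/.XO/..X*, (2,0):-1/O.X/..O/X.X, (2,1):-1/O.X/..O/.XX
[O.X/.XO/..X] O move#2: (0,1):-1/OOX/.XO/..X*, (1,0):-1/O.X/OXO/..X, (2,0):-1/O.X/.XO/O.X, (2,1):-1/O.X/.XO/.OX
[OOX/.XO/..X] X move#3: (1,0):+1/OOX/XXO/..X*, (2,0):+1/OOX/.XO/X.X, (2,1):+1/OOX/.XO/.XX
[OOX/XXO/..X] O move#4: (2,0):-1/OOX/XXO/O.X*, (2,1):-1/OOX/XXO/.OX
[OOX/XXO/O.X] X move#5: (2,1):+1/OOX/XXO/OXX*
[OOX/XXO/OXX] end (terminal -1, O#6); searched O.X/..O/..X to 6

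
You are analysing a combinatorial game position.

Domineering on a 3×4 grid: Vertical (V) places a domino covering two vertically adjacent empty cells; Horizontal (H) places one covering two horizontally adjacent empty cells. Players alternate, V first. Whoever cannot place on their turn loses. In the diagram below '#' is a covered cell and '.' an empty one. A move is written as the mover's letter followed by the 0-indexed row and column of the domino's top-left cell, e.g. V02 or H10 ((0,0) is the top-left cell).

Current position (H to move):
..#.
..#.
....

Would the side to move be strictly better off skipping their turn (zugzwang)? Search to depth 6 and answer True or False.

[..#./..#./....] H move#1: H00:-1/###./..#./...., H10:+1/..#./###./....*, H20:-1/..#./..#./##.., H21:-1/..#./..#./.##., H22:-1/..#./..#./..##
[..#./###./....] V move#2: V03:-1/..##/####/....*, V13:-1/..#./####/...#
[..##/####/....] H move#3: H00:+1/####/####/....*, H20:+1/..##/####/##.., H21:+1/..##/####/.##., H22:+1/..##/####/..##
[####/####/....] end (terminal -1, V#4); searched ..#./..#./.... to 6
suppose H passes — search the same position with V to move:
pass> [..#./..#./....] V move#1: V00:+1/#.#./#.#./....*, V01:+1/.##./.##./...., V03:-1/..##/..##/...., V10:+1/..#./#.#./#..., V11:+1/..#./.##./.#.., V13:-1/..#./..##/...#
pass> [#.#./#.#./....] H move#2: H20:-1/#.#./#.#./##..*, H21:-1/#.#./#.#./.##., H22:-1/#.#./#.#./..##
pass> [#.#./#.#./##..] V move#3: V01:+1/###./###./##..*, V03:+1/#.##/#.##/##.., V13:+1/#.#./#.##/##.#
pass> [###./###./##..] H move#4: H22:-1/###./###./####*
pass> [###./###./####] V move#5: V03:+1/####/####/####*
pass> [####/####/####] end (terminal -1, H#6); searched ..#./..#./.... to 6
for H: play +1, pass -1

zugzwang(..#./..#./...., H) = False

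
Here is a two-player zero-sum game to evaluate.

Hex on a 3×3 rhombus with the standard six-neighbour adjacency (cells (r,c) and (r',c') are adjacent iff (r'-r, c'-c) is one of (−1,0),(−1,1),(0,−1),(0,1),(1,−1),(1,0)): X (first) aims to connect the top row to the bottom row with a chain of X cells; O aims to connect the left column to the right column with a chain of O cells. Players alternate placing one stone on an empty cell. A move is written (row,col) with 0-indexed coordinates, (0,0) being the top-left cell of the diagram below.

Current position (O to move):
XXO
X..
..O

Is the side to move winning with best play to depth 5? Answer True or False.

[XXO/X../..O] O move#1: (1,1):-1/XXO/XO./..O, (1,2):-1/XXO/X.O/..O, (2,0):+1/XXO/X../O.O*, (2,1):-1/XXO/X../.OO
[XXO/X../O.O] X move#2: (1,1):-1/XXO/XX./O.O*, (1,2):-1/XXO/X.X/O.O, (2,1):-1/XXO/X../OXO
[XXO/XX./O.O] O move#3: (1,2):-1/XXO/XXO/O.O, (2,1):+1/XXO/XX./OOO*
[XXO/XX./OOO] end (terminal -1, X#4); searched XXO/X../..O to 5

O winning at [XXO/X../..O]: True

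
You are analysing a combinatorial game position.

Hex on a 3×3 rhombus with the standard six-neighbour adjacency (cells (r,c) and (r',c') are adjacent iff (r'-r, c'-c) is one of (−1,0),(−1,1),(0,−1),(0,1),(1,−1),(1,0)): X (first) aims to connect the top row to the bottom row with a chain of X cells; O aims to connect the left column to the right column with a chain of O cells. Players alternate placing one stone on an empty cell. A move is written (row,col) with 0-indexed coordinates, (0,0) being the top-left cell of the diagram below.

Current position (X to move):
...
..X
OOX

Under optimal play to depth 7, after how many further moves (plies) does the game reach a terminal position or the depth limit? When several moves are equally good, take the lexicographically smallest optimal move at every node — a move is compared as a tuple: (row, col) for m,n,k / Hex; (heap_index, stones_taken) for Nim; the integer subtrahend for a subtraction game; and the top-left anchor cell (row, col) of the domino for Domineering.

PV length from [.../..X/OOX]: 3 plies

p1 X@[.../..X/OOX]: (0,0)[X../..X/OOX]+1* (0,1)[.X./..X/OOX]+1 (0,2)[..X/..X/OOX]+1 (1,0)[.../X.X/OOX]+1 (1,1)[.../.XX/OOX]+1
p2 O@[X../..X/OOX]: (0,1)[XO./..X/OOX]-1* (0,2)[X.O/..X/OOX]-1 (1,0)[X../O.X/OOX]-1 (1,1)[X../.OX/OOX]-1
p3 X@[XO./..X/OOX]: (0,2)[XOX/..X/OOX]+1* (1,0)[XO./X.X/OOX]+1 (1,1)[XO./.XX/OOX]+1
p4 O@[XOX/..X/OOX] terminal -1; root [.../..X/OOX] d7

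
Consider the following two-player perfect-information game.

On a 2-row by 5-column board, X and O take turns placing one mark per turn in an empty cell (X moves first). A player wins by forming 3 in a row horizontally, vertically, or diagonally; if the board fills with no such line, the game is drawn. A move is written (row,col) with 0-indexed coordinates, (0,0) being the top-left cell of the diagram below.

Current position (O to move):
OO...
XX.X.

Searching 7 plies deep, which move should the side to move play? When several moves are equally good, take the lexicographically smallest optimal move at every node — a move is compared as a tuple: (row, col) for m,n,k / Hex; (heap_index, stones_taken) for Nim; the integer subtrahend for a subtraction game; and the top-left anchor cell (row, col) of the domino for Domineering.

p1 O@[OO.../XX.X.]: (0,2)[OOO../XX.X.]+1* (0,3)[OO.O./XX.X.]-1 (0,4)[OO..O/XX.X.]-1 (1,2)[OO.../XXOX.]+0 (1,4)[OO.../XX.XO]-1
p2 X@[OOO../XX.X.] terminal -1; root [OO.../XX.X.] d7

O's best at [OO.../XX.X.]: (0,2)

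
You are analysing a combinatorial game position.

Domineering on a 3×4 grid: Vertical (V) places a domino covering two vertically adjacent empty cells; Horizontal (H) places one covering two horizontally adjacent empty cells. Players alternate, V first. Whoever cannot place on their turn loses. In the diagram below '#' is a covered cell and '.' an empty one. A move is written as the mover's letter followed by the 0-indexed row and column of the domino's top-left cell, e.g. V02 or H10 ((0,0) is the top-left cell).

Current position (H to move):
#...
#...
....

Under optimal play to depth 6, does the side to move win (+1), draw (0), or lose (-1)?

value(#.../#.../...., H) = +1

p1 H@[#.../#.../....]: H01[###./#.../....]-1 H02[#.##/#.../....]-1 H11[#.../###./....]+1* H12[#.../#.##/....]+1 H20[#.../#.../##..]-1 H21[#.../#.../.##.]-1 H22[#.../#.../..##]-1
p2 V@[#.../###./....]: V03[#..#/####/....]-1* V13[#.../####/...#]-1
p3 H@[#..#/####/....]: H01[####/####/....]+1* H20[#..#/####/##..]+1 H21[#..#/####/.##.]+1 H22[#..#/####/..##]+1
p4 V@[####/####/....] terminal -1; root [#.../#.../....] d6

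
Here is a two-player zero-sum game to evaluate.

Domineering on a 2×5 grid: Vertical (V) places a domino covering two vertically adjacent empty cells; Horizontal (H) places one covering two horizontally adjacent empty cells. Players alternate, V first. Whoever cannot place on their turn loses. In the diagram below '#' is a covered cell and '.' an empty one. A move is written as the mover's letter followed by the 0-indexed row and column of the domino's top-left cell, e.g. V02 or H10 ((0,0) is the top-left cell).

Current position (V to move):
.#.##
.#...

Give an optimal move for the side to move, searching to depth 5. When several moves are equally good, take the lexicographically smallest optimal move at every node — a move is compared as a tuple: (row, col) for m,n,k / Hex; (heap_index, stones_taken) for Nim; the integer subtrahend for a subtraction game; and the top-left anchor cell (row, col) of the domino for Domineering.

[.#.##/.#...] V move#1: V00:-1/##.##/##..., V02:+1/.####/.##..*
[.####/.##..] H move#2: H13:-1/.####/.####*
[.####/.####] V move#3: V00:+1/#####/#####*
[#####/#####] end (terminal -1, H#4); searched .#.##/.#... to 5

V's best at [.#.##/.#...]: V02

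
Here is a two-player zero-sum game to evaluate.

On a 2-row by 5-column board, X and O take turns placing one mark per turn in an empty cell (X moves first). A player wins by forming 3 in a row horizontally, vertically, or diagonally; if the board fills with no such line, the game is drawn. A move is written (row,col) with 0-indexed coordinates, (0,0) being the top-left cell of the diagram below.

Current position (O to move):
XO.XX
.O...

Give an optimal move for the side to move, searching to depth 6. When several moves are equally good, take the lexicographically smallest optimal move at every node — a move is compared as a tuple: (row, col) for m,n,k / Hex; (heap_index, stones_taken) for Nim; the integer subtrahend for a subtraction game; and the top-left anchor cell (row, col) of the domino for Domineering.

ply 1, O at XO.XX/.O... | (0,2)=+0→XOOXX/.O...*; (1,0)=-1→XO.XX/OO...; (1,2)=-1→XO.XX/.OO..; (1,3)=-1→XO.XX/.O.O.; (1,4)=-1→XO.XX/.O..O
ply 2, X at XOOXX/.O... | (1,0)=+0→XOOXX/XO...*; (1,2)=+0→XOOXX/.OX..; (1,3)=+0→XOOXX/.O.X.; (1,4)=-1→XOOXX/.O..X
ply 3, O at XOOXX/XO... | (1,2)=+0→XOOXX/XOO..*; (1,3)=+0→XOOXX/XO.O.; (1,4)=+0→XOOXX/XO..O
ply 4, X at XOOXX/XOO.. | (1,3)=+0→XOOXX/XOOX.*; (1,4)=-1→XOOXX/XOO.X
ply 5, O at XOOXX/XOOX. | (1,4)=+0→XOOXX/XOOXO*
ply 6: XOOXX/XOOXO is terminal +0 (X); from XO.XX/.O... depth 6

O's best at [XO.XX/.O...]: (0,2)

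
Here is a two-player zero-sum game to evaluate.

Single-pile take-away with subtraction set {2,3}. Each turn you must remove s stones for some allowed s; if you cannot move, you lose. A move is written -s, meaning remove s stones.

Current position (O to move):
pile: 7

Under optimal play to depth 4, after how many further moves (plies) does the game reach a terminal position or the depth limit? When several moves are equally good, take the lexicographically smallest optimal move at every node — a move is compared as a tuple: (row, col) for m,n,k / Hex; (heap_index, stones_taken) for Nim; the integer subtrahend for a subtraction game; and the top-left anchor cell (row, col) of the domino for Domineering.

[7] O move#1: -2:+1/5*, -3:-1/4
[5] X move#2: -2:-1/3*, -3:-1/2
[3] O move#3: -2:+1/1*, -3:+1/0
[1] end (terminal -1, X#4); searched 7 to 4

PV length from [7]: 3 plies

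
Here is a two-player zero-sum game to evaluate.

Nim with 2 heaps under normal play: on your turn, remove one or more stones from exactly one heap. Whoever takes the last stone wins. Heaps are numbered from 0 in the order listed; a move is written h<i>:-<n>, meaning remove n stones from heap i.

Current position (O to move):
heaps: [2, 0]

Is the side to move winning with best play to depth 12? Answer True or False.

O winning at [(2,0)]: True

p1 O@[(2,0)]: h0:-1[(1,0)]-1 h0:-2[(0,0)]+1*
p2 X@[(0,0)] terminal -1; root [(2,0)] d12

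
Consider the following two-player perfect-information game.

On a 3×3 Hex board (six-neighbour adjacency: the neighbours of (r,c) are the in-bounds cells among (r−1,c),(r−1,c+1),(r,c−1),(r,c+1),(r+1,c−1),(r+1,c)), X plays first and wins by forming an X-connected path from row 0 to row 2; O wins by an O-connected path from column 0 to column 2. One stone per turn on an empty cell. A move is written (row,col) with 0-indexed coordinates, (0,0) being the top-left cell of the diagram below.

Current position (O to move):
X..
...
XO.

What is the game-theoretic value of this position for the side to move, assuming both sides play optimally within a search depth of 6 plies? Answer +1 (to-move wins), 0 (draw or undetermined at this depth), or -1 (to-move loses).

[X../.../XO.] O move#1: (0,1):-1/XO./.../XO.*, (0,2):-1/X.O/.../XO., (1,0):-1/X../O../XO., (1,1):-1/X../.O./XO., (1,2):-1/X../..O/XO., (2,2):-1/X../.../XOO
[XO./.../XO.] X move#2: (0,2):+1/XOX/.../XO.*, (1,0):+1/XO./X../XO., (1,1):+1/XO./.X./XO., (1,2):+1/XO./..X/XO., (2,2):+1/XO./.../XOX
[XOX/.../XO.] O move#3: (1,0):-1/XOX/O../XO.*, (1,1):-1/XOX/.O./XO., (1,2):-1/XOX/..O/XO., (2,2):-1/XOX/.../XOO
[XOX/O../XO.] X move#4: (1,1):+1/XOX/OX./XO.*, (1,2):+1/XOX/O.X/XO., (2,2):+1/XOX/O../XOX
[XOX/OX./XO.] end (terminal -1, O#5); searched X../.../XO. to 6

value(X../.../XO., O) = -1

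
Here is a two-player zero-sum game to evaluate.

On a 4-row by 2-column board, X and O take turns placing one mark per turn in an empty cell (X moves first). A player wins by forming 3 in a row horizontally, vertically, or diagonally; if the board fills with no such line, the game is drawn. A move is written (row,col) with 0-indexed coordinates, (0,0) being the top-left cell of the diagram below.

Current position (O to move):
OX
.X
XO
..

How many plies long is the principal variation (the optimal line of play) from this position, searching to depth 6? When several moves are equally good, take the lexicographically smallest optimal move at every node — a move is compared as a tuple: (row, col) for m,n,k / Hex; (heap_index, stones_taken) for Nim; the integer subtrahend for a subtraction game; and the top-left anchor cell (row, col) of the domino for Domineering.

p1 O@[OX/.X/XO/..]: (1,0)[OX/OX/XO/..]+0* (3,0)[OX/.X/XO/O.]+0 (3,1)[OX/.X/XO/.O]+0
p2 X@[OX/OX/XO/..]: (3,0)[OX/OX/XO/X.]+0* (3,1)[OX/OX/XO/.X]+0
p3 O@[OX/OX/XO/X.]: (3,1)[OX/OX/XO/XO]+0*
p4 X@[OX/OX/XO/XO] terminal +0; root [OX/.X/XO/..] d6

PV length from [OX/.X/XO/..]: 3 plies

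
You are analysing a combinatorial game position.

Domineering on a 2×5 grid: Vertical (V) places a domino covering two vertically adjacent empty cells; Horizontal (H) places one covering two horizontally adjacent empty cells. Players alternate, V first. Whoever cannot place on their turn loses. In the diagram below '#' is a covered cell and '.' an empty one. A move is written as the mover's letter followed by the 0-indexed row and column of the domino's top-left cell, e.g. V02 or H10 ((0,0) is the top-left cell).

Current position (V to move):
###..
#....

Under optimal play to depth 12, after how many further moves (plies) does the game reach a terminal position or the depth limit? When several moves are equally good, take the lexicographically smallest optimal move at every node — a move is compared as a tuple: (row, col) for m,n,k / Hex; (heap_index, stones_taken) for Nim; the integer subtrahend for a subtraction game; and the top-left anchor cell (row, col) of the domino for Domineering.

[###../#....] V move#1: V03:+1/####./#..#.*, V04:-1/###.#/#...#
[####./#..#.] H move#2: H11:-1/####./####.*
[####./####.] V move#3: V04:+1/#####/#####*
[#####/#####] end (terminal -1, H#4); searched ###../#.... to 12

PV length from [###../#....]: 3 plies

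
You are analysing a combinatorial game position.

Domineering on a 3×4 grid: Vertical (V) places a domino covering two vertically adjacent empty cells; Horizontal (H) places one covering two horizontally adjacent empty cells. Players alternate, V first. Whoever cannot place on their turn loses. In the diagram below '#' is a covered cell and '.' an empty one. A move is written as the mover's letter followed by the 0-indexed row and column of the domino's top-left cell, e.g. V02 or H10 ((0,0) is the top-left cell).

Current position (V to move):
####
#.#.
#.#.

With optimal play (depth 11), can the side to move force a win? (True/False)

V winning at [####/#.#./#.#.]: True

ply 1, V at ####/#.#./#.#. | V11=+1→####/###./###.*; V13=+1→####/#.##/#.##
ply 2: ####/###./###. is terminal -1 (H); from ####/#.#./#.#. depth 11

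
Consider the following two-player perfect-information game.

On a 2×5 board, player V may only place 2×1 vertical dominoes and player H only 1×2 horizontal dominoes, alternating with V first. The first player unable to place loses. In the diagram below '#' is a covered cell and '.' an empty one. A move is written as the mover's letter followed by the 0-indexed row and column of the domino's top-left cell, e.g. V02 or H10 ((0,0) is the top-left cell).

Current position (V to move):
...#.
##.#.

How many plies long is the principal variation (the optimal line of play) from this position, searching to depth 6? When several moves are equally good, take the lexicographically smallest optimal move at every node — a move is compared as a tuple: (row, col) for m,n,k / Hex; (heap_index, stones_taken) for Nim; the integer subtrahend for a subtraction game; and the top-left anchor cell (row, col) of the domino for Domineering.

PV length from [...#./##.#.]: 3 plies

p1 V@[...#./##.#.]: V02[..##./####.]+1* V04[...##/##.##]-1
p2 H@[..##./####.]: H00[####./####.]-1*
p3 V@[####./####.]: V04[#####/#####]+1*
p4 H@[#####/#####] terminal -1; root [...#./##.#.] d6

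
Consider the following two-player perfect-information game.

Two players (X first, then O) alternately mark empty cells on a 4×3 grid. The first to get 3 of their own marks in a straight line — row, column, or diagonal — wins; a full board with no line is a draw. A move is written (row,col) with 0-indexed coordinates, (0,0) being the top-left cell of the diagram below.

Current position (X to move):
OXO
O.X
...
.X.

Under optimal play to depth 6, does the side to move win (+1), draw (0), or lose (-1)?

value(OXO/O.X/.../.X., X) = 0

[OXO/O.X/.../.X.] X move#1: (1,1):-1/OXO/OXX/.../.X., (2,0):+0/OXO/O.X/X../.X.*, (2,1):-1/OXO/O.X/.X./.X., (2,2):-1/OXO/O.X/..X/.X., (3,0):-1/OXO/O.X/.../XX., (3,2):-1/OXO/O.X/.../.XX
[OXO/O.X/X../.X.] O move#2: (1,1):-1/OXO/OOX/X../.X., (2,1):-1/OXO/O.X/XO./.X., (2,2):+0/OXO/O.X/X.O/.X.*, (3,0):-1/OXO/O.X/X../OX., (3,2):-1/OXO/O.X/X../.XO
[OXO/O.X/X.O/.X.] X move#3: (1,1):+0/OXO/OXX/X.O/.X.*, (2,1):-1/OXO/O.X/XXO/.X., (3,0):-1/OXO/O.X/X.O/XX., (3,2):-1/OXO/O.X/X.O/.XX
[OXO/OXX/X.O/.X.] O move#4: (2,1):+0/OXO/OXX/XOO/.X.*, (3,0):-1/OXO/OXX/X.O/OX., (3,2):-1/OXO/OXX/X.O/.XO
[OXO/OXX/XOO/.X.] X move#5: (3,0):-1/OXO/OXX/XOO/XX., (3,2):+0/OXO/OXX/XOO/.XX*
[OXO/OXX/XOO/.XX] O move#6: (3,0):+0/OXO/OXX/XOO/OXX*
[OXO/OXX/XOO/OXX] end (terminal +0, X#7); searched OXO/O.X/.../.X. to 6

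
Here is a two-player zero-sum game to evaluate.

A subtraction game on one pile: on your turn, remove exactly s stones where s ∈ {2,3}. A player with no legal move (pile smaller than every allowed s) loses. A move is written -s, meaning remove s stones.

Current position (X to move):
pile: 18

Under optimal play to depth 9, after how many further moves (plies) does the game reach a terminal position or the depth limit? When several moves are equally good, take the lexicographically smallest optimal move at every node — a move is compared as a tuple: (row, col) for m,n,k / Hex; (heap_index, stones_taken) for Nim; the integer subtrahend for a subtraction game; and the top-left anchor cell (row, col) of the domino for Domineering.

PV length from [18]: 7 plies

[18] X move#1: -2:+1/16*, -3:+1/15
[16] O move#2: -2:-1/14*, -3:-1/13
[14] X move#3: -2:-1/12, -3:+1/11*
[11] O move#4: -2:-1/9*, -3:-1/8
[9] X move#5: -2:-1/7, -3:+1/6*
[6] O move#6: -2:-1/4*, -3:-1/3
[4] X move#7: -2:-1/2, -3:+1/1*
[1] end (terminal -1, O#8); searched 18 to 9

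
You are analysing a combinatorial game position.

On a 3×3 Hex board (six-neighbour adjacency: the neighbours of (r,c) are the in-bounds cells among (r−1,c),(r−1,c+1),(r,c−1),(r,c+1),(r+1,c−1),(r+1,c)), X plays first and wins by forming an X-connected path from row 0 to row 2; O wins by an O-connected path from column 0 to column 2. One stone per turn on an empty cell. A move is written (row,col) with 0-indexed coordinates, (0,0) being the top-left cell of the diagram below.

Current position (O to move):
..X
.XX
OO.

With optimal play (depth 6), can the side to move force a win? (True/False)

p1 O@[..X/.XX/OO.]: (0,0)[O.X/.XX/OO.]-1 (0,1)[.OX/.XX/OO.]-1 (1,0)[..X/OXX/OO.]-1 (2,2)[..X/.XX/OOO]+1*
p2 X@[..X/.XX/OOO] terminal -1; root [..X/.XX/OO.] d6

O winning at [..X/.XX/OO.]: True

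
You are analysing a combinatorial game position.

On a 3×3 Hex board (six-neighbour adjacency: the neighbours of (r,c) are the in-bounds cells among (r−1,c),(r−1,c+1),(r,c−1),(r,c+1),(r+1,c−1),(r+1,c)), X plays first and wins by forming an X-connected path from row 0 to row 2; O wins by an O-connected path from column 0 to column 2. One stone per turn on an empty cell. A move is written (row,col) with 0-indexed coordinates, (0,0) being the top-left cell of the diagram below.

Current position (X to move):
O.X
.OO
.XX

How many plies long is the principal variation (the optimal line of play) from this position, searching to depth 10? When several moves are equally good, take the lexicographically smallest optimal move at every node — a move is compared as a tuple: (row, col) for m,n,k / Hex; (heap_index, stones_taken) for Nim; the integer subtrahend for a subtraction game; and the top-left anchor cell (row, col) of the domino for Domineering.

ply 1, X at O.X/.OO/.XX | (0,1)=-1→OXX/.OO/.XX*; (1,0)=-1→O.X/XOO/.XX; (2,0)=-1→O.X/.OO/XXX
ply 2, O at OXX/.OO/.XX | (1,0)=+1→OXX/OOO/.XX*; (2,0)=+1→OXX/.OO/OXX
ply 3: OXX/OOO/.XX is terminal -1 (X); from O.X/.OO/.XX depth 10

PV length from [O.X/.OO/.XX]: 2 plies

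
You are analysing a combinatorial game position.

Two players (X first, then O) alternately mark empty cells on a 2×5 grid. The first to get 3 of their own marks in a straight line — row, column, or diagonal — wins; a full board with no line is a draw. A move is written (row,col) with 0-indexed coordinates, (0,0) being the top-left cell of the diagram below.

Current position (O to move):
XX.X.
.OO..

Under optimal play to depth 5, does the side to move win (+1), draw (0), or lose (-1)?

p1 O@[XX.X./.OO..]: (0,2)[XXOX./.OO..]+1* (0,4)[XX.XO/.OO..]-1 (1,0)[XX.X./OOO..]+1 (1,3)[XX.X./.OOO.]+1 (1,4)[XX.X./.OO.O]-1
p2 X@[XXOX./.OO..]: (0,4)[XXOXX/.OO..]-1* (1,0)[XXOX./XOO..]-1 (1,3)[XXOX./.OOX.]-1 (1,4)[XXOX./.OO.X]-1
p3 O@[XXOXX/.OO..]: (1,0)[XXOXX/OOO..]+1* (1,3)[XXOXX/.OOO.]+1 (1,4)[XXOXX/.OO.O]+1
p4 X@[XXOXX/OOO..] terminal -1; root [XX.X./.OO..] d5

value(XX.X./.OO.., O) = +1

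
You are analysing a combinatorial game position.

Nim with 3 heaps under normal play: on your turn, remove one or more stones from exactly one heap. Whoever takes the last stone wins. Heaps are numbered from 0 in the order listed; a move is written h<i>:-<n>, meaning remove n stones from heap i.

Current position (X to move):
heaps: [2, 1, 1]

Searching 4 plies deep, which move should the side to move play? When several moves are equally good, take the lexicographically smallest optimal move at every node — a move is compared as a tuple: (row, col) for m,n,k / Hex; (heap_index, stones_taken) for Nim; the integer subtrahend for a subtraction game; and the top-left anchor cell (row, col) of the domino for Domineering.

X's best at [(2,1,1)]: h0:-2

[(2,1,1)] X move#1: h0:-1:-1/(1,1,1), h0:-2:+1/(0,1,1)*, h1:-1:-1/(2,0,1), h2:-1:-1/(2,1,0)
[(0,1,1)] O move#2: h1:-1:-1/(0,0,1)*, h2:-1:-1/(0,1,0)
[(0,0,1)] X move#3: h2:-1:+1/(0,0,0)*
[(0,0,0)] end (terminal -1, O#4); searched (2,1,1) to 4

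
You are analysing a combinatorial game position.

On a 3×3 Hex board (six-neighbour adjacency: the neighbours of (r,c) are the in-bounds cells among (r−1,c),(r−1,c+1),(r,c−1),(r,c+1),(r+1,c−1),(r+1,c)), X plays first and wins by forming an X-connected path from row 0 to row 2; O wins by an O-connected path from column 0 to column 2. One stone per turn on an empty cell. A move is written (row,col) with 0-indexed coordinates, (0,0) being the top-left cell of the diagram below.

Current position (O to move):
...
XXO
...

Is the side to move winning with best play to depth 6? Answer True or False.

O winning at [.../XXO/...]: False

[.../XXO/...] O move#1: (0,0):-1/O../XXO/...*, (0,1):-1/.O./XXO/..., (0,2):-1/..O/XXO/..., (2,0):-1/.../XXO/O.., (2,1):-1/.../XXO/.O., (2,2):-1/.../XXO/..O
[O../XXO/...] X move#2: (0,1):+1/OX./XXO/...*, (0,2):+1/O.X/XXO/..., (2,0):+1/O../XXO/X.., (2,1):+1/O../XXO/.X., (2,2):+1/O../XXO/..X
[OX./XXO/...] O move#3: (0,2):-1/OXO/XXO/...*, (2,0):-1/OX./XXO/O.., (2,1):-1/OX./XXO/.O., (2,2):-1/OX./XXO/..O
[OXO/XXO/...] X move#4: (2,0):+1/OXO/XXO/X..*, (2,1):+1/OXO/XXO/.X., (2,2):+1/OXO/XXO/..X
[OXO/XXO/X..] end (terminal -1, O#5); searched .../XXO/... to 6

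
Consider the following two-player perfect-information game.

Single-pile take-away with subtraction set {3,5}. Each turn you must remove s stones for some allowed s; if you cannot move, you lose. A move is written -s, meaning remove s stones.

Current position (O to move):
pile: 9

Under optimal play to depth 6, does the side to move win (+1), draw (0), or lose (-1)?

value(9, O) = -1

p1 O@[9]: -3[6]-1* -5[4]-1
p2 X@[6]: -3[3]-1 -5[1]+1*
p3 O@[1] terminal -1; root [9] d6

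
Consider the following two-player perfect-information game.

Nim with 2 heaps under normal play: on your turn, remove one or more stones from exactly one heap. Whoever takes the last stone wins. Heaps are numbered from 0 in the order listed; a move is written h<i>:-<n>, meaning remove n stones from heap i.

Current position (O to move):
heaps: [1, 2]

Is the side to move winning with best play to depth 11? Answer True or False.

O winning at [(1,2)]: True

[(1,2)] O move#1: h0:-1:-1/(0,2), h1:-1:+1/(1,1)*, h1:-2:-1/(1,0)
[(1,1)] X move#2: h0:-1:-1/(0,1)*, h1:-1:-1/(1,0)
[(0,1)] O move#3: h1:-1:+1/(0,0)*
[(0,0)] end (terminal -1, X#4); searched (1,2) to 11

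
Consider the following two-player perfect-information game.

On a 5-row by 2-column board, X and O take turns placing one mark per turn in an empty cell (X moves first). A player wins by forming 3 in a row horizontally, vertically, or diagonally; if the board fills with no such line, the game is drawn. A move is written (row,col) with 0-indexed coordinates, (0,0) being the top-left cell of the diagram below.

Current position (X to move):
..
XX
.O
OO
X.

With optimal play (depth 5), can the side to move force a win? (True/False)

X winning at [../XX/.O/OO/X.]: False

[../XX/.O/OO/X.] X move#1: (0,0):-1/X./XX/.O/OO/X., (0,1):-1/.X/XX/.O/OO/X., (2,0):-1/../XX/XO/OO/X., (4,1):+0/../XX/.O/OO/XX*
[../XX/.O/OO/XX] O move#2: (0,0):+0/O./XX/.O/OO/XX*, (0,1):+0/.O/XX/.O/OO/XX, (2,0):+0/../XX/OO/OO/XX
[O./XX/.O/OO/XX] X move#3: (0,1):+0/OX/XX/.O/OO/XX*, (2,0):+0/O./XX/XO/OO/XX
[OX/XX/.O/OO/XX] O move#4: (2,0):+0/OX/XX/OO/OO/XX*
[OX/XX/OO/OO/XX] end (terminal +0, X#5); searched ../XX/.O/OO/X. to 5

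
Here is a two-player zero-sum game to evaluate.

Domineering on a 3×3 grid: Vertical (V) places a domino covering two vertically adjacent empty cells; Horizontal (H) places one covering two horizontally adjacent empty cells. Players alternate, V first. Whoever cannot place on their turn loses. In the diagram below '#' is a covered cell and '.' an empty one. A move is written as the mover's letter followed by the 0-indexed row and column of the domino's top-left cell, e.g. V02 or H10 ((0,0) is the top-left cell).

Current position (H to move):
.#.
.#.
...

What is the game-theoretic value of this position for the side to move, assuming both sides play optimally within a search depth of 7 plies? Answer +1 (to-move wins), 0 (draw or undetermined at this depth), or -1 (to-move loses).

value(.#./.#./..., H) = -1

p1 H@[.#./.#./...]: H20[.#./.#./##.]-1* H21[.#./.#./.##]-1
p2 V@[.#./.#./##.]: V00[##./##./##.]+1* V02[.##/.##/##.]+1 V12[.#./.##/###]+1
p3 H@[##./##./##.] terminal -1; root [.#./.#./...] d7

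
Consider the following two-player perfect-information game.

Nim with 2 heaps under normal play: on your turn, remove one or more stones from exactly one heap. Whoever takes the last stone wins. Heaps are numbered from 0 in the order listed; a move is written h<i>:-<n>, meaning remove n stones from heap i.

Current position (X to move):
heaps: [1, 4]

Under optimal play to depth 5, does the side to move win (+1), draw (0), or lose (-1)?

[(1,4)] X move#1: h0:-1:-1/(0,4), h1:-1:-1/(1,3), h1:-2:-1/(1,2), h1:-3:+1/(1,1)*, h1:-4:-1/(1,0)
[(1,1)] O move#2: h0:-1:-1/(0,1)*, h1:-1:-1/(1,0)
[(0,1)] X move#3: h1:-1:+1/(0,0)*
[(0,0)] end (terminal -1, O#4); searched (1,4) to 5

value((1,4), X) = +1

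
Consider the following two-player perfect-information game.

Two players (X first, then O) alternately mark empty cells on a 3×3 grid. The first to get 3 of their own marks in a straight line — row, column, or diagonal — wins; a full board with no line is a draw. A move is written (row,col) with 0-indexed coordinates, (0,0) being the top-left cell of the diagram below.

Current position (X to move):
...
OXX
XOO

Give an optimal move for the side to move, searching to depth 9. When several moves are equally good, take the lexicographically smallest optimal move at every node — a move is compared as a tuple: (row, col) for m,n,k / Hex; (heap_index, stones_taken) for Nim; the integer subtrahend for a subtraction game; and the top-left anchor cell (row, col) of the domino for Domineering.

X's best at [.../OXX/XOO]: (0,2)

p1 X@[.../OXX/XOO]: (0,0)[X../OXX/XOO]+0 (0,1)[.X./OXX/XOO]+0 (0,2)[..X/OXX/XOO]+1*
p2 O@[..X/OXX/XOO] terminal -1; root [.../OXX/XOO] d9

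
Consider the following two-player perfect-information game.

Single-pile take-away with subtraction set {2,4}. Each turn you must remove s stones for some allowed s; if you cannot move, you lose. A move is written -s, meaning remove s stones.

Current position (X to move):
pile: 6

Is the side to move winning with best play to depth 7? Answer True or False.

X winning at [6]: False

p1 X@[6]: -2[4]-1* -4[2]-1
p2 O@[4]: -2[2]-1 -4[0]+1*
p3 X@[0] terminal -1; root [6] d7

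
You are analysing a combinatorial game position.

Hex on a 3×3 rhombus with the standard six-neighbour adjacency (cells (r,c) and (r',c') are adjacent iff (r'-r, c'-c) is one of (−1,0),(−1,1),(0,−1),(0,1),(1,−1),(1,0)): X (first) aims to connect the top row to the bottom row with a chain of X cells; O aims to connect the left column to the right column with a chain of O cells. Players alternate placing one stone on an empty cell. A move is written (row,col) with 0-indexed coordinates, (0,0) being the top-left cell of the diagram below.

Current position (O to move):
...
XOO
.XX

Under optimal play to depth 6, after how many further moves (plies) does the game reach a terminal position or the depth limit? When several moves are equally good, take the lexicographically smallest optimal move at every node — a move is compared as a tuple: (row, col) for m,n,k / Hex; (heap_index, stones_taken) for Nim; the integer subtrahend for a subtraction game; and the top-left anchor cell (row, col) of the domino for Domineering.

ply 1, O at .../XOO/.XX | (0,0)=+1→O../XOO/.XX*; (0,1)=+1→.O./XOO/.XX; (0,2)=-1→..O/XOO/.XX; (2,0)=+1→.../XOO/OXX
ply 2, X at O../XOO/.XX | (0,1)=-1→OX./XOO/.XX*; (0,2)=-1→O.X/XOO/.XX; (2,0)=-1→O../XOO/XXX
ply 3, O at OX./XOO/.XX | (0,2)=-1→OXO/XOO/.XX; (2,0)=+1→OX./XOO/OXX*
ply 4: OX./XOO/OXX is terminal -1 (X); from .../XOO/.XX depth 6

PV length from [.../XOO/.XX]: 3 plies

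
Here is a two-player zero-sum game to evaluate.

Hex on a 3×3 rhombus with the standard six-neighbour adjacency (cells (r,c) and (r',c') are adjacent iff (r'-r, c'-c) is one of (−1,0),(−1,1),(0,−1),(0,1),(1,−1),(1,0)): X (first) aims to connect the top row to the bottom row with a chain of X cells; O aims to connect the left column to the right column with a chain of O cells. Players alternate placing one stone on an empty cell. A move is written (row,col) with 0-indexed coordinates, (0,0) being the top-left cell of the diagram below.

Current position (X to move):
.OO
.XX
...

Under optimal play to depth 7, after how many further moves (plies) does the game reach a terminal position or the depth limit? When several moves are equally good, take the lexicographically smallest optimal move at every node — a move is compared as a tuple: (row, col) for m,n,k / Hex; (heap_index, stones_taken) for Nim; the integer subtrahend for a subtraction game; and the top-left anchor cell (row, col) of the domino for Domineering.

PV length from [.OO/.XX/...]: 2 plies

p1 X@[.OO/.XX/...]: (0,0)[XOO/.XX/...]-1* (1,0)[.OO/XXX/...]-1 (2,0)[.OO/.XX/X..]-1 (2,1)[.OO/.XX/.X.]-1 (2,2)[.OO/.XX/..X]-1
p2 O@[XOO/.XX/...]: (1,0)[XOO/OXX/...]+1* (2,0)[XOO/.XX/O..]-1 (2,1)[XOO/.XX/.O.]-1 (2,2)[XOO/.XX/..O]-1
p3 X@[XOO/OXX/...] terminal -1; root [.OO/.XX/...] d7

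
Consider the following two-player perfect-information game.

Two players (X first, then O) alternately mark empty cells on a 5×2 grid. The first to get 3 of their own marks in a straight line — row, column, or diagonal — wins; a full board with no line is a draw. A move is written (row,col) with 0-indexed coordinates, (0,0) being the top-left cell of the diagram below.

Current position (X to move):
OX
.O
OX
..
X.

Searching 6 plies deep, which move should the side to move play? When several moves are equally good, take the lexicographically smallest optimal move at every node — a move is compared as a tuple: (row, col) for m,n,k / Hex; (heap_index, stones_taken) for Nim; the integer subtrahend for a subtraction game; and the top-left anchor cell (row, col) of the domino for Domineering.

p1 X@[OX/.O/OX/../X.]: (1,0)[OX/XO/OX/../X.]+0* (3,0)[OX/.O/OX/X./X.]-1 (3,1)[OX/.O/OX/.X/X.]-1 (4,1)[OX/.O/OX/../XX]-1
p2 O@[OX/XO/OX/../X.]: (3,0)[OX/XO/OX/O./X.]+0* (3,1)[OX/XO/OX/.O/X.]+0 (4,1)[OX/XO/OX/../XO]+0
p3 X@[OX/XO/OX/O./X.]: (3,1)[OX/XO/OX/OX/X.]+0* (4,1)[OX/XO/OX/O./XX]+0
p4 O@[OX/XO/OX/OX/X.]: (4,1)[OX/XO/OX/OX/XO]+0*
p5 X@[OX/XO/OX/OX/XO] terminal +0; root [OX/.O/OX/../X.] d6

X's best at [OX/.O/OX/../X.]: (1,0)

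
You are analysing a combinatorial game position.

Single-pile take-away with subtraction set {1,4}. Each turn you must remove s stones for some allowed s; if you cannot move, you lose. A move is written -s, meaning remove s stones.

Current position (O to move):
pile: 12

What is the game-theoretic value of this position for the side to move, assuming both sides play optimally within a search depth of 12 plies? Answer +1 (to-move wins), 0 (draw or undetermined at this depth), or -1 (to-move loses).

[12] O move#1: -1:-1/11*, -4:-1/8
[11] X move#2: -1:+1/10*, -4:+1/7
[10] O move#3: -1:-1/9*, -4:-1/6
[9] X move#4: -1:-1/8, -4:+1/5*
[5] O move#5: -1:-1/4*, -4:-1/1
[4] X move#6: -1:-1/3, -4:+1/0*
[0] end (terminal -1, O#7); searched 12 to 12

value(12, O) = -1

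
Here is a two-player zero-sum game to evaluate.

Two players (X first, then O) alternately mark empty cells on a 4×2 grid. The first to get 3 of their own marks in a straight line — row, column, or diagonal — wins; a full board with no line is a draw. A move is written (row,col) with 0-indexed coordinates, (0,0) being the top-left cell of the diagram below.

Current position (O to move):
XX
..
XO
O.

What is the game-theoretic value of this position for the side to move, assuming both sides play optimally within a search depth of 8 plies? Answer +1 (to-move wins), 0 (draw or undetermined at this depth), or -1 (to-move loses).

p1 O@[XX/../XO/O.]: (1,0)[XX/O./XO/O.]+0* (1,1)[XX/.O/XO/O.]-1 (3,1)[XX/../XO/OO]-1
p2 X@[XX/O./XO/O.]: (1,1)[XX/OX/XO/O.]+0* (3,1)[XX/O./XO/OX]+0
p3 O@[XX/OX/XO/O.]: (3,1)[XX/OX/XO/OO]+0*
p4 X@[XX/OX/XO/OO] terminal +0; root [XX/../XO/O.] d8

value(XX/../XO/O., O) = 0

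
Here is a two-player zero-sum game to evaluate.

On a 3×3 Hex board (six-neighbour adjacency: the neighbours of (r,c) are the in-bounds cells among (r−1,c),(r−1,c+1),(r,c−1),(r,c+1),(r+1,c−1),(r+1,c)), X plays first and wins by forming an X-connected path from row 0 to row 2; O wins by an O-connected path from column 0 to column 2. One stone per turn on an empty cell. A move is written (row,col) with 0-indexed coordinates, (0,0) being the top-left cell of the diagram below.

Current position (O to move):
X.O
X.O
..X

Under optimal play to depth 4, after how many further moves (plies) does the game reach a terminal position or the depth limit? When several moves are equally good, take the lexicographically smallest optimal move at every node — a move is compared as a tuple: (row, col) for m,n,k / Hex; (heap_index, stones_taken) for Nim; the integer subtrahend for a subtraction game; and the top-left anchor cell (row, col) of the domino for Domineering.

PV length from [X.O/X.O/..X]: 3 plies

p1 O@[X.O/X.O/..X]: (0,1)[XOO/X.O/..X]-1 (1,1)[X.O/XOO/..X]-1 (2,0)[X.O/X.O/O.X]+1* (2,1)[X.O/X.O/.OX]-1
p2 X@[X.O/X.O/O.X]: (0,1)[XXO/X.O/O.X]-1* (1,1)[X.O/XXO/O.X]-1 (2,1)[X.O/X.O/OXX]-1
p3 O@[XXO/X.O/O.X]: (1,1)[XXO/XOO/O.X]+1* (2,1)[XXO/X.O/OOX]+1
p4 X@[XXO/XOO/O.X] terminal -1; root [X.O/X.O/..X] d4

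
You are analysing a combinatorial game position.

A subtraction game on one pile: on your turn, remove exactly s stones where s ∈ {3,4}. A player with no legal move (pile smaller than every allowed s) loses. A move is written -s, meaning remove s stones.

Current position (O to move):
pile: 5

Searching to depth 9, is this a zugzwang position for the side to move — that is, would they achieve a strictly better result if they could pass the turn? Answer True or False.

p1 O@[5]: -3[2]+1* -4[1]+1
p2 X@[2] terminal -1; root [5] d9
pass branch (X moves first from the same position):
  | p1 X@[5]: -3[2]+1* -4[1]+1
  | p2 O@[2] terminal -1; root [5] d9
O moving scores +1; O passing scores -1

zugzwang(5, O) = False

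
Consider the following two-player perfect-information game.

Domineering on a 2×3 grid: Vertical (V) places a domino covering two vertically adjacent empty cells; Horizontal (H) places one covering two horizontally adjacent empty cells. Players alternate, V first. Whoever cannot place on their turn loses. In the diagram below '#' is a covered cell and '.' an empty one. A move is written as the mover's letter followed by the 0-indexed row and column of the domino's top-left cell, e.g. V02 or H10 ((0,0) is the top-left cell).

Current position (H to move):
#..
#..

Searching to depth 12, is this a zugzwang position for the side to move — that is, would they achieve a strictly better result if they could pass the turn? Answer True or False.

zugzwang(#../#.., H) = False

[#../#..] H move#1: H01:+1/###/#..*, H11:+1/#../###
[###/#..] end (terminal -1, V#2); searched #../#.. to 12
if H skipped the turn, V would face:
~ [#../#..] V move#1: V01:+1/##./##.*, V02:+1/#.#/#.#
~ [##./##.] end (terminal -1, H#2); searched #../#.. to 12
compare (H): move=+1 vs pass=-1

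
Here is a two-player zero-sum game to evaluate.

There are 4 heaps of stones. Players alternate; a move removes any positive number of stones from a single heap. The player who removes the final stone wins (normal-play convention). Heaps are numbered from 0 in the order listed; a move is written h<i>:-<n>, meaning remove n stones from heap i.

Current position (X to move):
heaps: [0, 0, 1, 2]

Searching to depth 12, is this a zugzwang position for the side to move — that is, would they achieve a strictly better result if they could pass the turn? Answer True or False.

zugzwang((0,0,1,2), X) = False

ply 1, X at (0,0,1,2) | h2:-1=-1→(0,0,0,2); h3:-1=+1→(0,0,1,1)*; h3:-2=-1→(0,0,1,0)
ply 2, O at (0,0,1,1) | h2:-1=-1→(0,0,0,1)*; h3:-1=-1→(0,0,1,0)
ply 3, X at (0,0,0,1) | h3:-1=+1→(0,0,0,0)*
ply 4: (0,0,0,0) is terminal -1 (O); from (0,0,1,2) depth 12
suppose X passes — search the same position with O to move:
pass> ply 1, O at (0,0,1,2) | h2:-1=-1→(0,0,0,2); h3:-1=+1→(0,0,1,1)*; h3:-2=-1→(0,0,1,0)
pass> ply 2, X at (0,0,1,1) | h2:-1=-1→(0,0,0,1)*; h3:-1=-1→(0,0,1,0)
pass> ply 3, O at (0,0,0,1) | h3:-1=+1→(0,0,0,0)*
pass> ply 4: (0,0,0,0) is terminal -1 (X); from (0,0,1,2) depth 12
for X: play +1, pass -1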